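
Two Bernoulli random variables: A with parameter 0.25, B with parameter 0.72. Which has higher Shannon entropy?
B

For binary distributions, entropy is maximized at p=0.5 and decreases as p moves toward 0 or 1.

H(A) = H(0.25) = 0.8113 bits
H(B) = H(0.72) = 0.8555 bits

Distribution B (p=0.72) is closer to uniform (p=0.5), so it has higher entropy.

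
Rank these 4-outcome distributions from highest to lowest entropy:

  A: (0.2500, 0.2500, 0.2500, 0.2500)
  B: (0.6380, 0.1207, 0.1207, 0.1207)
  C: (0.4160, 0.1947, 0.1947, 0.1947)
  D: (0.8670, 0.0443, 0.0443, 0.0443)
A > C > B > D

Key insight: Entropy is maximized by uniform distributions and minimized by concentrated distributions.

Entropies:
  H(A) = 2.0000 bits
  H(B) = 1.5181 bits
  H(C) = 1.9052 bits
  H(D) = 0.7764 bits

Ranking: A > C > B > D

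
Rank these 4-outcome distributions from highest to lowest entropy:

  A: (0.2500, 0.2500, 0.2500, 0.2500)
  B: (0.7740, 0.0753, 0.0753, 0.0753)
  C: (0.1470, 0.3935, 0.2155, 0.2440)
A > C > B

Key insight: Entropy is maximized by uniform distributions and minimized by concentrated distributions.

- Uniform distributions have maximum entropy log₂(4) = 2.0000 bits
- The more "peaked" or concentrated a distribution, the lower its entropy

Entropies:
  H(A) = 2.0000 bits
  H(B) = 1.1292 bits
  H(C) = 1.9099 bits

Ranking: A > C > B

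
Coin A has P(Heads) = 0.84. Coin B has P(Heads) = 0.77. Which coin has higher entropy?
B

For binary distributions, entropy is maximized at p=0.5 and decreases as p moves toward 0 or 1.

H(A) = H(0.84) = 0.6343 bits
H(B) = H(0.77) = 0.7780 bits

Distribution B (p=0.77) is closer to uniform (p=0.5), so it has higher entropy.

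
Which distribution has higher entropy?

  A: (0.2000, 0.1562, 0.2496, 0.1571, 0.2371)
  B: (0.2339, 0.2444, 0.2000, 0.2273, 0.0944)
A

Both distributions are close to uniform, making this a harder comparison.

H(A) = 2.2943 bits
H(B) = 2.2586 bits

The distribution closer to uniform has higher entropy.
Answer: A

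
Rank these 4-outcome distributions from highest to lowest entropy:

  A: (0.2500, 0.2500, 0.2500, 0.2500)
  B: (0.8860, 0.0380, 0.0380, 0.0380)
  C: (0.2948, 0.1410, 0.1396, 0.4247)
A > C > B

Key insight: Entropy is maximized by uniform distributions and minimized by concentrated distributions.

- Uniform distributions have maximum entropy log₂(4) = 2.0000 bits
- The more "peaked" or concentrated a distribution, the lower its entropy

Entropies:
  H(A) = 2.0000 bits
  H(B) = 0.6926 bits
  H(C) = 1.8392 bits

Ranking: A > C > B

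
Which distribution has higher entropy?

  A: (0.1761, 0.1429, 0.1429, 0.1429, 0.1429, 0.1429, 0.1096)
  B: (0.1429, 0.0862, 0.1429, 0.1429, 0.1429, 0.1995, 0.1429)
A

Both distributions are close to uniform, making this a harder comparison.

H(A) = 2.7961 bits
H(B) = 2.7740 bits

The distribution closer to uniform has higher entropy.
Answer: A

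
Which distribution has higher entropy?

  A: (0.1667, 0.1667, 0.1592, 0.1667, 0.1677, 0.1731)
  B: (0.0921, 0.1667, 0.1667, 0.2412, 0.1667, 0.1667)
A

Both distributions are close to uniform, making this a harder comparison.

H(A) = 2.5845 bits
H(B) = 2.5351 bits

The distribution closer to uniform has higher entropy.
Answer: A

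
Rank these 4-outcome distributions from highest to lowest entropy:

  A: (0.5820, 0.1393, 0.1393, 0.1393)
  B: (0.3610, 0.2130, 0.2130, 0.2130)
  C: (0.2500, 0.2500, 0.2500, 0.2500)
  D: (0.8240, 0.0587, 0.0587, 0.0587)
C > B > A > D

Key insight: Entropy is maximized by uniform distributions and minimized by concentrated distributions.

Entropies:
  H(A) = 1.6430 bits
  H(B) = 1.9563 bits
  H(C) = 2.0000 bits
  H(D) = 0.9502 bits

Ranking: C > B > A > D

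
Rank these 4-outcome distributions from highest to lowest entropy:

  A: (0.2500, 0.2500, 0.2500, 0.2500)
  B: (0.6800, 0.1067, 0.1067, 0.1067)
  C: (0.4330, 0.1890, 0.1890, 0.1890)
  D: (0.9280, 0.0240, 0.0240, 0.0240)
A > C > B > D

Key insight: Entropy is maximized by uniform distributions and minimized by concentrated distributions.

Entropies:
  H(A) = 2.0000 bits
  H(B) = 1.4116 bits
  H(C) = 1.8857 bits
  H(D) = 0.4875 bits

Ranking: A > C > B > D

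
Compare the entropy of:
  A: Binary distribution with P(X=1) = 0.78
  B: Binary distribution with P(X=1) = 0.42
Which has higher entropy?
B

For binary distributions, entropy is maximized at p=0.5 and decreases as p moves toward 0 or 1.

H(A) = H(0.78) = 0.7602 bits
H(B) = H(0.42) = 0.9815 bits

Distribution B (p=0.42) is closer to uniform (p=0.5), so it has higher entropy.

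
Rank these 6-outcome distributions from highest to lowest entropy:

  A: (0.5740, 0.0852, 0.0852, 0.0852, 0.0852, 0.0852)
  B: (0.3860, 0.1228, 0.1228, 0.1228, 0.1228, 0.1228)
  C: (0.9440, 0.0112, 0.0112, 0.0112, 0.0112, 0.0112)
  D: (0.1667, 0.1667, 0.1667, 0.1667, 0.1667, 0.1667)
D > B > A > C

Key insight: Entropy is maximized by uniform distributions and minimized by concentrated distributions.

Entropies:
  H(A) = 1.9733 bits
  H(B) = 2.3878 bits
  H(C) = 0.4414 bits
  H(D) = 2.5850 bits

Ranking: D > B > A > C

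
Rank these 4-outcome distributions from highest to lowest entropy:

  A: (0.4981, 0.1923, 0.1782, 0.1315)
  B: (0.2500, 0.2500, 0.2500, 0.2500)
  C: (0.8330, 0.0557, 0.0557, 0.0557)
B > A > C

Key insight: Entropy is maximized by uniform distributions and minimized by concentrated distributions.

- Uniform distributions have maximum entropy log₂(4) = 2.0000 bits
- The more "peaked" or concentrated a distribution, the lower its entropy

Entropies:
  H(A) = 1.7865 bits
  H(B) = 2.0000 bits
  H(C) = 0.9155 bits

Ranking: B > A > C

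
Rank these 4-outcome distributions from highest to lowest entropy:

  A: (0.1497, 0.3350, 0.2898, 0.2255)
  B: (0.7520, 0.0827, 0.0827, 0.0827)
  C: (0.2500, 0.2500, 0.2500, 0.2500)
C > A > B

Key insight: Entropy is maximized by uniform distributions and minimized by concentrated distributions.

- Uniform distributions have maximum entropy log₂(4) = 2.0000 bits
- The more "peaked" or concentrated a distribution, the lower its entropy

Entropies:
  H(A) = 1.9410 bits
  H(B) = 1.2012 bits
  H(C) = 2.0000 bits

Ranking: C > A > B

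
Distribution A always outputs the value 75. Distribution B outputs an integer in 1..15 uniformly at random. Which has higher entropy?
B

A is deterministic, so H(A) = 0. B is uniform over 15 outcomes, so H(B) = log₂(15) = 3.907 bits. Any distribution with genuine randomness has higher entropy than a deterministic one.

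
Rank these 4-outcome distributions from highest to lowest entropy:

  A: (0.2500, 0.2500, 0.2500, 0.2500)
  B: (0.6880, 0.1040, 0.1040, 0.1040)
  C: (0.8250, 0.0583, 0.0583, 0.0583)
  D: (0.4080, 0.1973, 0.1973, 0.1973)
A > D > B > C

Key insight: Entropy is maximized by uniform distributions and minimized by concentrated distributions.

Entropies:
  H(A) = 2.0000 bits
  H(B) = 1.3900 bits
  H(C) = 0.9464 bits
  H(D) = 1.9137 bits

Ranking: A > D > B > C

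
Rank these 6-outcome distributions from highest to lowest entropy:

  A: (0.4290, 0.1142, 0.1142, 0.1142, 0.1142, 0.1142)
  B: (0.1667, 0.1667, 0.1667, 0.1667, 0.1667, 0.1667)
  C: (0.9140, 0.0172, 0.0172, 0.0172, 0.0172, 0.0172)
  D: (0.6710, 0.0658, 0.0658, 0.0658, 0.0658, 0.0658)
B > A > D > C

Key insight: Entropy is maximized by uniform distributions and minimized by concentrated distributions.

Entropies:
  H(A) = 2.3112 bits
  H(B) = 2.5850 bits
  H(C) = 0.6227 bits
  H(D) = 1.6778 bits

Ranking: B > A > D > C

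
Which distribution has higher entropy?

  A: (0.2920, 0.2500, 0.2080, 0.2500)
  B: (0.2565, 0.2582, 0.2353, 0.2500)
B

Both distributions are close to uniform, making this a harder comparison.

H(A) = 1.9898 bits
H(B) = 1.9990 bits

The distribution closer to uniform has higher entropy.
Answer: B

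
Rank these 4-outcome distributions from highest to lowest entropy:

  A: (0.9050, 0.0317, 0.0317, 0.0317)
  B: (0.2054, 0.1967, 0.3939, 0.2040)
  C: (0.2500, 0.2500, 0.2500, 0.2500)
C > B > A

Key insight: Entropy is maximized by uniform distributions and minimized by concentrated distributions.

- Uniform distributions have maximum entropy log₂(4) = 2.0000 bits
- The more "peaked" or concentrated a distribution, the lower its entropy

Entropies:
  H(A) = 0.6035 bits
  H(B) = 1.9277 bits
  H(C) = 2.0000 bits

Ranking: C > B > A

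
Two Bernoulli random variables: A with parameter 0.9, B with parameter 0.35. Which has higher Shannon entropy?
B

For binary distributions, entropy is maximized at p=0.5 and decreases as p moves toward 0 or 1.

H(A) = H(0.9) = 0.4690 bits
H(B) = H(0.35) = 0.9341 bits

Distribution B (p=0.35) is closer to uniform (p=0.5), so it has higher entropy.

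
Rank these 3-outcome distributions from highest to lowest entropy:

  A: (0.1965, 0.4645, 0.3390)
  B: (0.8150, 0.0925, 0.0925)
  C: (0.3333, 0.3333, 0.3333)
C > A > B

Key insight: Entropy is maximized by uniform distributions and minimized by concentrated distributions.

- Uniform distributions have maximum entropy log₂(3) = 1.5850 bits
- The more "peaked" or concentrated a distribution, the lower its entropy

Entropies:
  H(A) = 1.5042 bits
  H(B) = 0.8759 bits
  H(C) = 1.5850 bits

Ranking: C > A > B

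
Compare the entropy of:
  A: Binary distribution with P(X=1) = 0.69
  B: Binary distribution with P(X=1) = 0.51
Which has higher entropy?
B

For binary distributions, entropy is maximized at p=0.5 and decreases as p moves toward 0 or 1.

H(A) = H(0.69) = 0.8932 bits
H(B) = H(0.51) = 0.9997 bits

Distribution B (p=0.51) is closer to uniform (p=0.5), so it has higher entropy.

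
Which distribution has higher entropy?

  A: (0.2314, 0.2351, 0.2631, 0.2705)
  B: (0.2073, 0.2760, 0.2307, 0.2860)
A

Both distributions are close to uniform, making this a harder comparison.

H(A) = 1.9967 bits
H(B) = 1.9878 bits

The distribution closer to uniform has higher entropy.
Answer: A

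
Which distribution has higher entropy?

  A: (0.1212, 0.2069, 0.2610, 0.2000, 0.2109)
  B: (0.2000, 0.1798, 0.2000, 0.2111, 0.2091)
B

Both distributions are close to uniform, making this a harder comparison.

H(A) = 2.2830 bits
H(B) = 2.3197 bits

The distribution closer to uniform has higher entropy.
Answer: B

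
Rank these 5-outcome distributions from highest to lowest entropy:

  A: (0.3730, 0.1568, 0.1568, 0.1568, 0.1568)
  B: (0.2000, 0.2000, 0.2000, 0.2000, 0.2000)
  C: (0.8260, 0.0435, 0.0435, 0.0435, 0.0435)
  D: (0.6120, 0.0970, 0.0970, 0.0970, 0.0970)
B > A > D > C

Key insight: Entropy is maximized by uniform distributions and minimized by concentrated distributions.

Entropies:
  H(A) = 2.2069 bits
  H(B) = 2.3219 bits
  H(C) = 1.0148 bits
  H(D) = 1.7395 bits

Ranking: B > A > D > C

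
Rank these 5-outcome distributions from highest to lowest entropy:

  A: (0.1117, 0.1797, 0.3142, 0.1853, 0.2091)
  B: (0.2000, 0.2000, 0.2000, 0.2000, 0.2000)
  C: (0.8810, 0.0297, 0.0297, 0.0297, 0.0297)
B > A > C

Key insight: Entropy is maximized by uniform distributions and minimized by concentrated distributions.

- Uniform distributions have maximum entropy log₂(5) = 2.3219 bits
- The more "peaked" or concentrated a distribution, the lower its entropy

Entropies:
  H(A) = 2.2458 bits
  H(B) = 2.3219 bits
  H(C) = 0.7645 bits

Ranking: B > A > C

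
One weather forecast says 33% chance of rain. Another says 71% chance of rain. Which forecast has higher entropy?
33% forecast

Treat each forecast as a Bernoulli distribution. Binary entropy is maximized at p=0.5 and falls off symmetrically toward 0 or 1. The 33% forecast is closer to 50%, so it is more uncertain. H(33%) ≈ 0.915 bits, H(71%) ≈ 0.869 bits.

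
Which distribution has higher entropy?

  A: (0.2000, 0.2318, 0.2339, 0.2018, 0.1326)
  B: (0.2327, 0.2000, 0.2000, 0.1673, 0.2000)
B

Both distributions are close to uniform, making this a harder comparison.

H(A) = 2.2959 bits
H(B) = 2.3142 bits

The distribution closer to uniform has higher entropy.
Answer: B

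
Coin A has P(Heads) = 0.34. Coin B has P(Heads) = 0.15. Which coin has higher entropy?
A

For binary distributions, entropy is maximized at p=0.5 and decreases as p moves toward 0 or 1.

H(A) = H(0.34) = 0.9248 bits
H(B) = H(0.15) = 0.6098 bits

Distribution A (p=0.34) is closer to uniform (p=0.5), so it has higher entropy.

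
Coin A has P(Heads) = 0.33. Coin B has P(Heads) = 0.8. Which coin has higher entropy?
A

For binary distributions, entropy is maximized at p=0.5 and decreases as p moves toward 0 or 1.

H(A) = H(0.33) = 0.9149 bits
H(B) = H(0.8) = 0.7219 bits

Distribution A (p=0.33) is closer to uniform (p=0.5), so it has higher entropy.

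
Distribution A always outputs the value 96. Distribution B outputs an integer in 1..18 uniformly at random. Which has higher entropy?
B

A is deterministic, so H(A) = 0. B is uniform over 18 outcomes, so H(B) = log₂(18) = 4.170 bits. Any distribution with genuine randomness has higher entropy than a deterministic one.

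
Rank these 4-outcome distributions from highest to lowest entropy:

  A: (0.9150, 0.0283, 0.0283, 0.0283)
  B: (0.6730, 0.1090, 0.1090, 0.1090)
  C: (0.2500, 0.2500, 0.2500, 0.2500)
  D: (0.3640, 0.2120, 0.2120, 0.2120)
C > D > B > A

Key insight: Entropy is maximized by uniform distributions and minimized by concentrated distributions.

Entropies:
  H(A) = 0.5543 bits
  H(B) = 1.4301 bits
  H(C) = 2.0000 bits
  H(D) = 1.9540 bits

Ranking: C > D > B > A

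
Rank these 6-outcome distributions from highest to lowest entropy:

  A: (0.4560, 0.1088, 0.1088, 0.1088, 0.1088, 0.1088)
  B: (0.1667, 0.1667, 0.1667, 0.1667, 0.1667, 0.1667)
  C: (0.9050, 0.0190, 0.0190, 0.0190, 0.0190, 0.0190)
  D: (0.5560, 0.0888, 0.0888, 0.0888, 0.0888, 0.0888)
B > A > D > C

Key insight: Entropy is maximized by uniform distributions and minimized by concentrated distributions.

Entropies:
  H(A) = 2.2575 bits
  H(B) = 2.5850 bits
  H(C) = 0.6735 bits
  H(D) = 2.0219 bits

Ranking: B > A > D > C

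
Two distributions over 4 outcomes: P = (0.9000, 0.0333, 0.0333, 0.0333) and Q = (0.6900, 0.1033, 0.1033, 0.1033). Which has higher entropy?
Q

P is highly concentrated on one outcome (90%), making it nearly deterministic. Q spreads its mass more evenly (max 69%). The more spread-out distribution has higher entropy: H(P) ≈ 0.627 bits, H(Q) ≈ 1.385 bits.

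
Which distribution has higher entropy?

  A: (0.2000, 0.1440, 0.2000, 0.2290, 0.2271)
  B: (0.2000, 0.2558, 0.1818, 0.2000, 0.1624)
B

Both distributions are close to uniform, making this a harder comparison.

H(A) = 2.3039 bits
H(B) = 2.3049 bits

The distribution closer to uniform has higher entropy.
Answer: B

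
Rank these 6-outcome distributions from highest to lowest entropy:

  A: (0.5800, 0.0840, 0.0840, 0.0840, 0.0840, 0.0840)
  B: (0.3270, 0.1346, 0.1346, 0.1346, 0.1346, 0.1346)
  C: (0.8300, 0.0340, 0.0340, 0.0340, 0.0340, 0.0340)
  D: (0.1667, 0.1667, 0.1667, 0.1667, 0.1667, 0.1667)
D > B > A > C

Key insight: Entropy is maximized by uniform distributions and minimized by concentrated distributions.

Entropies:
  H(A) = 1.9567 bits
  H(B) = 2.4745 bits
  H(C) = 1.0524 bits
  H(D) = 2.5850 bits

Ranking: D > B > A > C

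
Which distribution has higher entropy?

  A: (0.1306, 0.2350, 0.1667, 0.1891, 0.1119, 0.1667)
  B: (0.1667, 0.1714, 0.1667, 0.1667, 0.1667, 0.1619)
B

Both distributions are close to uniform, making this a harder comparison.

H(A) = 2.5442 bits
H(B) = 2.5848 bits

The distribution closer to uniform has higher entropy.
Answer: B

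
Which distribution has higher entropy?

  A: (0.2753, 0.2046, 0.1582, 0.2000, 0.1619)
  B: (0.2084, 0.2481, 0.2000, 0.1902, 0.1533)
B

Both distributions are close to uniform, making this a harder comparison.

H(A) = 2.2912 bits
H(B) = 2.3050 bits

The distribution closer to uniform has higher entropy.
Answer: B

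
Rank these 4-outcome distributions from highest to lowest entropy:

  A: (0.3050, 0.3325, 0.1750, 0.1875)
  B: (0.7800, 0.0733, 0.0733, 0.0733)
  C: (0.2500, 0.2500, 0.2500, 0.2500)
C > A > B

Key insight: Entropy is maximized by uniform distributions and minimized by concentrated distributions.

- Uniform distributions have maximum entropy log₂(4) = 2.0000 bits
- The more "peaked" or concentrated a distribution, the lower its entropy

Entropies:
  H(A) = 1.9436 bits
  H(B) = 1.1089 bits
  H(C) = 2.0000 bits

Ranking: C > A > B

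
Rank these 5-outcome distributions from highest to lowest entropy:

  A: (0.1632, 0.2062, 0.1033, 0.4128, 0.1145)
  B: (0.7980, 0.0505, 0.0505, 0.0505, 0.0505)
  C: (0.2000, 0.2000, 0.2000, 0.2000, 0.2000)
C > A > B

Key insight: Entropy is maximized by uniform distributions and minimized by concentrated distributions.

- Uniform distributions have maximum entropy log₂(5) = 2.3219 bits
- The more "peaked" or concentrated a distribution, the lower its entropy

Entropies:
  H(A) = 2.1198 bits
  H(B) = 1.1299 bits
  H(C) = 2.3219 bits

Ranking: C > A > B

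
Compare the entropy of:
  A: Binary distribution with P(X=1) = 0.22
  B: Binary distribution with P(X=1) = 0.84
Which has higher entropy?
A

For binary distributions, entropy is maximized at p=0.5 and decreases as p moves toward 0 or 1.

H(A) = H(0.22) = 0.7602 bits
H(B) = H(0.84) = 0.6343 bits

Distribution A (p=0.22) is closer to uniform (p=0.5), so it has higher entropy.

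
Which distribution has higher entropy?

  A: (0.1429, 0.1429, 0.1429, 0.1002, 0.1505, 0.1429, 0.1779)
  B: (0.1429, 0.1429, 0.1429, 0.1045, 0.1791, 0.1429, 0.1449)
B

Both distributions are close to uniform, making this a harder comparison.

H(A) = 2.7910 bits
H(B) = 2.7930 bits

The distribution closer to uniform has higher entropy.
Answer: B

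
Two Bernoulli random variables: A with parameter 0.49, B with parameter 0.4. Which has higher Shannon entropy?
A

For binary distributions, entropy is maximized at p=0.5 and decreases as p moves toward 0 or 1.

H(A) = H(0.49) = 0.9997 bits
H(B) = H(0.4) = 0.9710 bits

Distribution A (p=0.49) is closer to uniform (p=0.5), so it has higher entropy.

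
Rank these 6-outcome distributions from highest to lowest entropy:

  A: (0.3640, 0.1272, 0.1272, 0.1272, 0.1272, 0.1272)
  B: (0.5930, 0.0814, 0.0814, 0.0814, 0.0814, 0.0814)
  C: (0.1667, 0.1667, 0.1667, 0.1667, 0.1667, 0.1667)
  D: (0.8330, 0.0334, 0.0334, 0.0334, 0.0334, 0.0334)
C > A > B > D

Key insight: Entropy is maximized by uniform distributions and minimized by concentrated distributions.

Entropies:
  H(A) = 2.4227 bits
  H(B) = 1.9199 bits
  H(C) = 2.5850 bits
  H(D) = 1.0386 bits

Ranking: C > A > B > D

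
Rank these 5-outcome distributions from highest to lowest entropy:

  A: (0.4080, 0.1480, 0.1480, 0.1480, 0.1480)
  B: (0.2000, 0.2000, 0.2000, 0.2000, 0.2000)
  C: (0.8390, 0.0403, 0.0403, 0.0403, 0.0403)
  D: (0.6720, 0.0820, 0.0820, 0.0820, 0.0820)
B > A > D > C

Key insight: Entropy is maximized by uniform distributions and minimized by concentrated distributions.

Entropies:
  H(A) = 2.1594 bits
  H(B) = 2.3219 bits
  H(C) = 0.9587 bits
  H(D) = 1.5689 bits

Ranking: B > A > D > C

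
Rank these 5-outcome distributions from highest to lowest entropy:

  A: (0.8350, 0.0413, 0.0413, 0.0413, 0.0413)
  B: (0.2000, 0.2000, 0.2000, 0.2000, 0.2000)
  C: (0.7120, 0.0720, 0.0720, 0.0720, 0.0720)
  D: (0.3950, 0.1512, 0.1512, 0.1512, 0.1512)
B > D > C > A

Key insight: Entropy is maximized by uniform distributions and minimized by concentrated distributions.

Entropies:
  H(A) = 0.9761 bits
  H(B) = 2.3219 bits
  H(C) = 1.4421 bits
  H(D) = 2.1780 bits

Ranking: B > D > C > A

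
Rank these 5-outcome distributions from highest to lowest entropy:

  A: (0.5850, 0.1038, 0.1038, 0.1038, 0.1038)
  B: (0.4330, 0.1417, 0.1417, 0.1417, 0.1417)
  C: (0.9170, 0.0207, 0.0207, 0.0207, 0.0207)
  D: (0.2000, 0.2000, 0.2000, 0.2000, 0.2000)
D > B > A > C

Key insight: Entropy is maximized by uniform distributions and minimized by concentrated distributions.

Entropies:
  H(A) = 1.8091 bits
  H(B) = 2.1210 bits
  H(C) = 0.5787 bits
  H(D) = 2.3219 bits

Ranking: D > B > A > C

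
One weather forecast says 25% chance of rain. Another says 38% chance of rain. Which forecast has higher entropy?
38% forecast

Treat each forecast as a Bernoulli distribution. Binary entropy is maximized at p=0.5 and falls off symmetrically toward 0 or 1. The 38% forecast is closer to 50%, so it is more uncertain. H(25%) ≈ 0.811 bits, H(38%) ≈ 0.958 bits.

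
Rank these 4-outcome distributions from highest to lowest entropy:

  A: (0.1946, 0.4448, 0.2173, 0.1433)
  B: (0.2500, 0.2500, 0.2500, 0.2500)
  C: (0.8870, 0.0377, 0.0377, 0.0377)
B > A > C

Key insight: Entropy is maximized by uniform distributions and minimized by concentrated distributions.

- Uniform distributions have maximum entropy log₂(4) = 2.0000 bits
- The more "peaked" or concentrated a distribution, the lower its entropy

Entropies:
  H(A) = 1.8596 bits
  H(B) = 2.0000 bits
  H(C) = 0.6880 bits

Ranking: B > A > C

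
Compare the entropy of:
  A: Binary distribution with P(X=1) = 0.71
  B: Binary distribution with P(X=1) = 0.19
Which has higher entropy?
A

For binary distributions, entropy is maximized at p=0.5 and decreases as p moves toward 0 or 1.

H(A) = H(0.71) = 0.8687 bits
H(B) = H(0.19) = 0.7015 bits

Distribution A (p=0.71) is closer to uniform (p=0.5), so it has higher entropy.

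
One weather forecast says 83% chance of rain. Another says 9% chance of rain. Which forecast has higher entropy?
83% forecast

Treat each forecast as a Bernoulli distribution. Binary entropy is maximized at p=0.5 and falls off symmetrically toward 0 or 1. The 83% forecast is closer to 50%, so it is more uncertain. H(83%) ≈ 0.658 bits, H(9%) ≈ 0.436 bits.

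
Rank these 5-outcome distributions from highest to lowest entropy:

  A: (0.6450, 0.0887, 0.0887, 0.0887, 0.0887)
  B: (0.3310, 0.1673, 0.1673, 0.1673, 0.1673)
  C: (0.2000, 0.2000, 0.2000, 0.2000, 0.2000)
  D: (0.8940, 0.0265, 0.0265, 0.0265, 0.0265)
C > B > A > D

Key insight: Entropy is maximized by uniform distributions and minimized by concentrated distributions.

Entropies:
  H(A) = 1.6485 bits
  H(B) = 2.2539 bits
  H(C) = 2.3219 bits
  H(D) = 0.6997 bits

Ranking: C > B > A > D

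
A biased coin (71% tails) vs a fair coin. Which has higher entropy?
Fair coin

The fair coin is uniform (p=0.5), maximizing binary entropy at 1 bit. The biased coin has H(0.71) ≈ 0.869 bits — its outcome is more predictable, so its entropy is lower.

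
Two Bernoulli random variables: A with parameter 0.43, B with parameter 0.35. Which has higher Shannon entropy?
A

For binary distributions, entropy is maximized at p=0.5 and decreases as p moves toward 0 or 1.

H(A) = H(0.43) = 0.9858 bits
H(B) = H(0.35) = 0.9341 bits

Distribution A (p=0.43) is closer to uniform (p=0.5), so it has higher entropy.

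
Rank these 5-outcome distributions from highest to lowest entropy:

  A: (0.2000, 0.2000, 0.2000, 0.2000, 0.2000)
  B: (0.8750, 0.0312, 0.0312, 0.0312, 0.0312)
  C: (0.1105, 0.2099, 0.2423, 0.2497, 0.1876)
A > C > B

Key insight: Entropy is maximized by uniform distributions and minimized by concentrated distributions.

- Uniform distributions have maximum entropy log₂(5) = 2.3219 bits
- The more "peaked" or concentrated a distribution, the lower its entropy

Entropies:
  H(A) = 2.3219 bits
  H(B) = 0.7936 bits
  H(C) = 2.2722 bits

Ranking: A > C > B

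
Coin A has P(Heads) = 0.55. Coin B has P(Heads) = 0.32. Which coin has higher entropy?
A

For binary distributions, entropy is maximized at p=0.5 and decreases as p moves toward 0 or 1.

H(A) = H(0.55) = 0.9928 bits
H(B) = H(0.32) = 0.9044 bits

Distribution A (p=0.55) is closer to uniform (p=0.5), so it has higher entropy.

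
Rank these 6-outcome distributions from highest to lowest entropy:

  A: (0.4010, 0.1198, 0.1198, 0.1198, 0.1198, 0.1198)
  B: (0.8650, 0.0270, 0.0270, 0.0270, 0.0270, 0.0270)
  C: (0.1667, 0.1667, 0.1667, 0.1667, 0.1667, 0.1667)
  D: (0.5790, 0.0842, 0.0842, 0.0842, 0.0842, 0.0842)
C > A > D > B

Key insight: Entropy is maximized by uniform distributions and minimized by concentrated distributions.

Entropies:
  H(A) = 2.3624 bits
  H(B) = 0.8845 bits
  H(C) = 2.5850 bits
  H(D) = 1.9594 bits

Ranking: C > A > D > B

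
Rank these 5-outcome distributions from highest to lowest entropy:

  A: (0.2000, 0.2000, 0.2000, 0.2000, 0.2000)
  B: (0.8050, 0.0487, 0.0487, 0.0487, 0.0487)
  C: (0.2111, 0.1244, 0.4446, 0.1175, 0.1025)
A > C > B

Key insight: Entropy is maximized by uniform distributions and minimized by concentrated distributions.

- Uniform distributions have maximum entropy log₂(5) = 2.3219 bits
- The more "peaked" or concentrated a distribution, the lower its entropy

Entropies:
  H(A) = 2.3219 bits
  H(B) = 1.1018 bits
  H(C) = 2.0674 bits

Ranking: A > C > B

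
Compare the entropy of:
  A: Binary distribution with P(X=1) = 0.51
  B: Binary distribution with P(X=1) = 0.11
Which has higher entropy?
A

For binary distributions, entropy is maximized at p=0.5 and decreases as p moves toward 0 or 1.

H(A) = H(0.51) = 0.9997 bits
H(B) = H(0.11) = 0.4999 bits

Distribution A (p=0.51) is closer to uniform (p=0.5), so it has higher entropy.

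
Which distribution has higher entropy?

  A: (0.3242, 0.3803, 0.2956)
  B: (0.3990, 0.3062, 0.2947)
A

Both distributions are close to uniform, making this a harder comparison.

H(A) = 1.5770 bits
H(B) = 1.5712 bits

The distribution closer to uniform has higher entropy.
Answer: A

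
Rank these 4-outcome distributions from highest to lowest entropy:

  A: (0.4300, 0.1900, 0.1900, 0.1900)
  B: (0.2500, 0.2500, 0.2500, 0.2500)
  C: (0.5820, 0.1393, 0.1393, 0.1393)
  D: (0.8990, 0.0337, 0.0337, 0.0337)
B > A > C > D

Key insight: Entropy is maximized by uniform distributions and minimized by concentrated distributions.

Entropies:
  H(A) = 1.8892 bits
  H(B) = 2.0000 bits
  H(C) = 1.6430 bits
  H(D) = 0.6322 bits

Ranking: B > A > C > D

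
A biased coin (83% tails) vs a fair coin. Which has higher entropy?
Fair coin

The fair coin is uniform (p=0.5), maximizing binary entropy at 1 bit. The biased coin has H(0.83) ≈ 0.658 bits — its outcome is more predictable, so its entropy is lower.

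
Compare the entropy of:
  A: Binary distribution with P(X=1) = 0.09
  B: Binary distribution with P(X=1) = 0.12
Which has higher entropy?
B

For binary distributions, entropy is maximized at p=0.5 and decreases as p moves toward 0 or 1.

H(A) = H(0.09) = 0.4365 bits
H(B) = H(0.12) = 0.5294 bits

Distribution B (p=0.12) is closer to uniform (p=0.5), so it has higher entropy.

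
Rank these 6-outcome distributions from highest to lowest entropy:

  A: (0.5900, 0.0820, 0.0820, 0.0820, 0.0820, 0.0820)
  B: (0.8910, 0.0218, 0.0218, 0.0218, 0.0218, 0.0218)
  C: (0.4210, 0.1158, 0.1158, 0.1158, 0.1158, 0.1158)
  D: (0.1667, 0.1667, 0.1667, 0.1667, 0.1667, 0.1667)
D > C > A > B

Key insight: Entropy is maximized by uniform distributions and minimized by concentrated distributions.

Entropies:
  H(A) = 1.9285 bits
  H(B) = 0.7500 bits
  H(C) = 2.3263 bits
  H(D) = 2.5850 bits

Ranking: D > C > A > B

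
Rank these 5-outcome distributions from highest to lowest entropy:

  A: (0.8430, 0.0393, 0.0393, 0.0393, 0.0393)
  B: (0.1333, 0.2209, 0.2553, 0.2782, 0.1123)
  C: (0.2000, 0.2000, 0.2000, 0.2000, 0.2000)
C > B > A

Key insight: Entropy is maximized by uniform distributions and minimized by concentrated distributions.

- Uniform distributions have maximum entropy log₂(5) = 2.3219 bits
- The more "peaked" or concentrated a distribution, the lower its entropy

Entropies:
  H(A) = 0.9411 bits
  H(B) = 2.2395 bits
  H(C) = 2.3219 bits

Ranking: C > B > A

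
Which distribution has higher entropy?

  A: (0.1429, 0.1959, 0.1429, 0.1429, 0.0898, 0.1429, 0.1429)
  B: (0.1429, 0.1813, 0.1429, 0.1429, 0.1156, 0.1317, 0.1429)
B

Both distributions are close to uniform, making this a harder comparison.

H(A) = 2.7782 bits
H(B) = 2.7958 bits

The distribution closer to uniform has higher entropy.
Answer: B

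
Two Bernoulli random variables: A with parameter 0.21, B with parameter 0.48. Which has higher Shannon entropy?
B

For binary distributions, entropy is maximized at p=0.5 and decreases as p moves toward 0 or 1.

H(A) = H(0.21) = 0.7415 bits
H(B) = H(0.48) = 0.9988 bits

Distribution B (p=0.48) is closer to uniform (p=0.5), so it has higher entropy.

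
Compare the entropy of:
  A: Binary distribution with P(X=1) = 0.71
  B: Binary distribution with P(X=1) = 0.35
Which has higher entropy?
B

For binary distributions, entropy is maximized at p=0.5 and decreases as p moves toward 0 or 1.

H(A) = H(0.71) = 0.8687 bits
H(B) = H(0.35) = 0.9341 bits

Distribution B (p=0.35) is closer to uniform (p=0.5), so it has higher entropy.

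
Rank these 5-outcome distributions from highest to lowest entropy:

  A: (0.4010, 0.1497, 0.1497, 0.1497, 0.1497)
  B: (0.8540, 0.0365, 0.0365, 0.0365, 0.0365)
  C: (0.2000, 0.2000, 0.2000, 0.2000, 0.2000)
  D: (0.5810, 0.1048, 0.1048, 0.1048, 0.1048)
C > A > D > B

Key insight: Entropy is maximized by uniform distributions and minimized by concentrated distributions.

Entropies:
  H(A) = 2.1695 bits
  H(B) = 0.8917 bits
  H(C) = 2.3219 bits
  H(D) = 1.8190 bits

Ranking: C > A > D > B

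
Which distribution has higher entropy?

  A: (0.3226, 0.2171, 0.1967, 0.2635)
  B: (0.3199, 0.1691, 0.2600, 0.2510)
A

Both distributions are close to uniform, making this a harder comparison.

H(A) = 1.9735 bits
H(B) = 1.9654 bits

The distribution closer to uniform has higher entropy.
Answer: A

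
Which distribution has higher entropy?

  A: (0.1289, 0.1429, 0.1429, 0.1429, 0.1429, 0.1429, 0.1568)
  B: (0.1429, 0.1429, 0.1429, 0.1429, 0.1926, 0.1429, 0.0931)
A

Both distributions are close to uniform, making this a harder comparison.

H(A) = 2.8054 bits
H(B) = 2.7818 bits

The distribution closer to uniform has higher entropy.
Answer: A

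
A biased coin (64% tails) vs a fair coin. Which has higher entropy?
Fair coin

The fair coin is uniform (p=0.5), maximizing binary entropy at 1 bit. The biased coin has H(0.64) ≈ 0.943 bits — its outcome is more predictable, so its entropy is lower.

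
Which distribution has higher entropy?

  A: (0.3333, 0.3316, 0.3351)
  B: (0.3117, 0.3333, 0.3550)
A

Both distributions are close to uniform, making this a harder comparison.

H(A) = 1.5849 bits
H(B) = 1.5829 bits

The distribution closer to uniform has higher entropy.
Answer: A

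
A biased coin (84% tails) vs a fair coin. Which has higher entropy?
Fair coin

The fair coin is uniform (p=0.5), maximizing binary entropy at 1 bit. The biased coin has H(0.84) ≈ 0.634 bits — its outcome is more predictable, so its entropy is lower.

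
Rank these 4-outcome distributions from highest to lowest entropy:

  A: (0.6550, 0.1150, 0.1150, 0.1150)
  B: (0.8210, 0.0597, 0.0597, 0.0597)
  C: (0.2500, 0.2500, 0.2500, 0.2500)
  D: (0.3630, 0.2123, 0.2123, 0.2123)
C > D > A > B

Key insight: Entropy is maximized by uniform distributions and minimized by concentrated distributions.

Entropies:
  H(A) = 1.4763 bits
  H(B) = 0.9616 bits
  H(C) = 2.0000 bits
  H(D) = 1.9548 bits

Ranking: C > D > A > B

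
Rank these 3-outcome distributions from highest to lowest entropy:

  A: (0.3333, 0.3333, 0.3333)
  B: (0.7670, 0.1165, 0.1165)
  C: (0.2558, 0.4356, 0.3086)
A > C > B

Key insight: Entropy is maximized by uniform distributions and minimized by concentrated distributions.

- Uniform distributions have maximum entropy log₂(3) = 1.5850 bits
- The more "peaked" or concentrated a distribution, the lower its entropy

Entropies:
  H(A) = 1.5850 bits
  H(B) = 1.0162 bits
  H(C) = 1.5488 bits

Ranking: A > C > B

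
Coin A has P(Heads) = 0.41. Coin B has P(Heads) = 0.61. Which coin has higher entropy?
A

For binary distributions, entropy is maximized at p=0.5 and decreases as p moves toward 0 or 1.

H(A) = H(0.41) = 0.9765 bits
H(B) = H(0.61) = 0.9648 bits

Distribution A (p=0.41) is closer to uniform (p=0.5), so it has higher entropy.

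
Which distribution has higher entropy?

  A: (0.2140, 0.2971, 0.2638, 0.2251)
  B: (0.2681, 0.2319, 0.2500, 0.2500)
B

Both distributions are close to uniform, making this a harder comparison.

H(A) = 1.9876 bits
H(B) = 1.9981 bits

The distribution closer to uniform has higher entropy.
Answer: B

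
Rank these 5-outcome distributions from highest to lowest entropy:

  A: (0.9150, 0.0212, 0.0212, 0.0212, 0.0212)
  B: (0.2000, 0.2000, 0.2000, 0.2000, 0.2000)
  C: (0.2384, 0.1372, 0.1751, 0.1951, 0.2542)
B > C > A

Key insight: Entropy is maximized by uniform distributions and minimized by concentrated distributions.

- Uniform distributions have maximum entropy log₂(5) = 2.3219 bits
- The more "peaked" or concentrated a distribution, the lower its entropy

Entropies:
  H(A) = 0.5896 bits
  H(B) = 2.3219 bits
  H(C) = 2.2887 bits

Ranking: B > C > A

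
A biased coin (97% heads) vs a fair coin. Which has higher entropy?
Fair coin

The fair coin is uniform (p=0.5), maximizing binary entropy at 1 bit. The biased coin has H(0.97) ≈ 0.194 bits — its outcome is more predictable, so its entropy is lower.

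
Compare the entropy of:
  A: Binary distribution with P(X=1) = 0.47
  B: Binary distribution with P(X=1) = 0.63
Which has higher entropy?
A

For binary distributions, entropy is maximized at p=0.5 and decreases as p moves toward 0 or 1.

H(A) = H(0.47) = 0.9974 bits
H(B) = H(0.63) = 0.9507 bits

Distribution A (p=0.47) is closer to uniform (p=0.5), so it has higher entropy.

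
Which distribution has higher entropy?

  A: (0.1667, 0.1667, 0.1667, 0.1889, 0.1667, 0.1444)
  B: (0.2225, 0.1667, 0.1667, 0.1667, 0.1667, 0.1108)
A

Both distributions are close to uniform, making this a harder comparison.

H(A) = 2.5807 bits
H(B) = 2.5574 bits

The distribution closer to uniform has higher entropy.
Answer: A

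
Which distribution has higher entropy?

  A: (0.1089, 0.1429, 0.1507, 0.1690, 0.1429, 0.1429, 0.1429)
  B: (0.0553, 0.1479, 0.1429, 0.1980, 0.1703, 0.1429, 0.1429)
A

Both distributions are close to uniform, making this a harder comparison.

H(A) = 2.7974 bits
H(B) = 2.7394 bits

The distribution closer to uniform has higher entropy.
Answer: A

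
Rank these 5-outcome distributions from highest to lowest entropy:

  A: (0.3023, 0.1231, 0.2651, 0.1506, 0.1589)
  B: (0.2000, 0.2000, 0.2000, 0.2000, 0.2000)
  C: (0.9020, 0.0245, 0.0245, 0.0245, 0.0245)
B > A > C

Key insight: Entropy is maximized by uniform distributions and minimized by concentrated distributions.

- Uniform distributions have maximum entropy log₂(5) = 2.3219 bits
- The more "peaked" or concentrated a distribution, the lower its entropy

Entropies:
  H(A) = 2.2346 bits
  H(B) = 2.3219 bits
  H(C) = 0.6586 bits

Ranking: B > A > C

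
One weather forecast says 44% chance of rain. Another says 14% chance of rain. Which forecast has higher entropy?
44% forecast

Treat each forecast as a Bernoulli distribution. Binary entropy is maximized at p=0.5 and falls off symmetrically toward 0 or 1. The 44% forecast is closer to 50%, so it is more uncertain. H(44%) ≈ 0.990 bits, H(14%) ≈ 0.584 bits.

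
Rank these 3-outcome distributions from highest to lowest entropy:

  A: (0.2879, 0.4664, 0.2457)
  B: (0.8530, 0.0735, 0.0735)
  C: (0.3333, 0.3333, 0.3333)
C > A > B

Key insight: Entropy is maximized by uniform distributions and minimized by concentrated distributions.

- Uniform distributions have maximum entropy log₂(3) = 1.5850 bits
- The more "peaked" or concentrated a distribution, the lower its entropy

Entropies:
  H(A) = 1.5279 bits
  H(B) = 0.7493 bits
  H(C) = 1.5850 bits

Ranking: C > A > B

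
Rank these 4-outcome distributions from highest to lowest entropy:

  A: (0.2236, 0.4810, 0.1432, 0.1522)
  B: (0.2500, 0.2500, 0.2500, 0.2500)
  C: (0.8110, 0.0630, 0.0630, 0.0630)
B > A > C

Key insight: Entropy is maximized by uniform distributions and minimized by concentrated distributions.

- Uniform distributions have maximum entropy log₂(4) = 2.0000 bits
- The more "peaked" or concentrated a distribution, the lower its entropy

Entropies:
  H(A) = 1.8059 bits
  H(B) = 2.0000 bits
  H(C) = 0.9989 bits

Ranking: B > A > C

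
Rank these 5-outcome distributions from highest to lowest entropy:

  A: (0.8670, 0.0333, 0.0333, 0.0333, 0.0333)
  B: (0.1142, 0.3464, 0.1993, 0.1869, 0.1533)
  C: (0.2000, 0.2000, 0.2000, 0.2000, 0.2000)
C > B > A

Key insight: Entropy is maximized by uniform distributions and minimized by concentrated distributions.

- Uniform distributions have maximum entropy log₂(5) = 2.3219 bits
- The more "peaked" or concentrated a distribution, the lower its entropy

Entropies:
  H(A) = 0.8316 bits
  H(B) = 2.2180 bits
  H(C) = 2.3219 bits

Ranking: C > B > A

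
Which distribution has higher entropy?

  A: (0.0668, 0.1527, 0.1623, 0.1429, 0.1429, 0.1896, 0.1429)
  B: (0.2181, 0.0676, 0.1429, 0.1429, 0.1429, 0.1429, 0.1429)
A

Both distributions are close to uniform, making this a harder comparison.

H(A) = 2.7586 bits
H(B) = 2.7471 bits

The distribution closer to uniform has higher entropy.
Answer: A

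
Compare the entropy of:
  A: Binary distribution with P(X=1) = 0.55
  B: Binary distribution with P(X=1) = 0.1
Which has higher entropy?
A

For binary distributions, entropy is maximized at p=0.5 and decreases as p moves toward 0 or 1.

H(A) = H(0.55) = 0.9928 bits
H(B) = H(0.1) = 0.4690 bits

Distribution A (p=0.55) is closer to uniform (p=0.5), so it has higher entropy.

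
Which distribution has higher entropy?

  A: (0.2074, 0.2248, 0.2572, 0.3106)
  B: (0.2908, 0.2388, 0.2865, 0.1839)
A

Both distributions are close to uniform, making this a harder comparison.

H(A) = 1.9825 bits
H(B) = 1.9775 bits

The distribution closer to uniform has higher entropy.
Answer: A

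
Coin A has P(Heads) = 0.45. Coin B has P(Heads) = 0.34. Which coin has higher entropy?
A

For binary distributions, entropy is maximized at p=0.5 and decreases as p moves toward 0 or 1.

H(A) = H(0.45) = 0.9928 bits
H(B) = H(0.34) = 0.9248 bits

Distribution A (p=0.45) is closer to uniform (p=0.5), so it has higher entropy.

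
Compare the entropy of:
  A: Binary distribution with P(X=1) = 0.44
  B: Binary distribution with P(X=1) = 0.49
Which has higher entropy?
B

For binary distributions, entropy is maximized at p=0.5 and decreases as p moves toward 0 or 1.

H(A) = H(0.44) = 0.9896 bits
H(B) = H(0.49) = 0.9997 bits

Distribution B (p=0.49) is closer to uniform (p=0.5), so it has higher entropy.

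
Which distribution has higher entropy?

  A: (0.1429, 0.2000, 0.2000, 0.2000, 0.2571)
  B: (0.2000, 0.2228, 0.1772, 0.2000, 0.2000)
B

Both distributions are close to uniform, making this a harder comparison.

H(A) = 2.2980 bits
H(B) = 2.3182 bits

The distribution closer to uniform has higher entropy.
Answer: B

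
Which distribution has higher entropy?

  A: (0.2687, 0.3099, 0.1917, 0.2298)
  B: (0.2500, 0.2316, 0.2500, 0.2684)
B

Both distributions are close to uniform, making this a harder comparison.

H(A) = 1.9775 bits
H(B) = 1.9980 bits

The distribution closer to uniform has higher entropy.
Answer: B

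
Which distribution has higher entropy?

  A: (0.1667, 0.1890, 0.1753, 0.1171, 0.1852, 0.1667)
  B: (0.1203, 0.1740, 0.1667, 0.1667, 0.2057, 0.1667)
A

Both distributions are close to uniform, making this a harder comparison.

H(A) = 2.5693 bits
H(B) = 2.5683 bits

The distribution closer to uniform has higher entropy.
Answer: A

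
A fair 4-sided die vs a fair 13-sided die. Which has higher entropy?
13-sided die

Both are uniform distributions; for uniform over n outcomes, H = log₂(n). H(4-sided) = log₂(4) = 2.000 bits and H(13-sided) = log₂(13) = 3.700 bits. More outcomes in a uniform distribution means higher entropy.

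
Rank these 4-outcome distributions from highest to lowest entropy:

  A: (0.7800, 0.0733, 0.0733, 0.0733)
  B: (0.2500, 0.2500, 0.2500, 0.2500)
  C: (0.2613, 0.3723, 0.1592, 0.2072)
B > C > A

Key insight: Entropy is maximized by uniform distributions and minimized by concentrated distributions.

- Uniform distributions have maximum entropy log₂(4) = 2.0000 bits
- The more "peaked" or concentrated a distribution, the lower its entropy

Entropies:
  H(A) = 1.1089 bits
  H(B) = 2.0000 bits
  H(C) = 1.9292 bits

Ranking: B > C > A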